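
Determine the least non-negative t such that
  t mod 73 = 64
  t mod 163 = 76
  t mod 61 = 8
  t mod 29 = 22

17645478

From t ≡ 64 (mod 73) write t = 64 + 73s. Substituting into t ≡ 76 (mod 163) gives 73s ≡ 12 (mod 163), and since 73⁻¹ ≡ 67 (mod 163), s ≡ 152. Hence t ≡ 64 + 73·152 = 11160 (mod 11899).
From t ≡ 11160 (mod 11899) write t = 11160 + 11899s. Substituting into t ≡ 8 (mod 61) gives 11899s ≡ 11 (mod 61), and since 4⁻¹ ≡ 46 (mod 61), s ≡ 18. Hence t ≡ 11160 + 11899·18 = 225342 (mod 725839).
From t ≡ 225342 (mod 725839) write t = 225342 + 725839s. Substituting into t ≡ 22 (mod 29) gives 725839s ≡ 10 (mod 29), and since 27⁻¹ ≡ 14 (mod 29), s ≡ 24. Hence t ≡ 225342 + 725839·24 = 17645478 (mod 21049331).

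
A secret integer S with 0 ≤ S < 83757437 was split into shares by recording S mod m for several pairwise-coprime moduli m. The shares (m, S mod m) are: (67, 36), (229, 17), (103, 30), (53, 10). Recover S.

10239981

The moduli are pairwise coprime; N = 67·229·103·53 = 83757437.
N/67 = 1250111; 1250111 ≡ 25 (mod 67); 25·59 ≡ 1, so inverse 59.
N/229 = 365753; 365753 ≡ 40 (mod 229); 40·63 ≡ 1, so inverse 63.
N/103 = 813179; 813179 ≡ 97 (mod 103); 97·17 ≡ 1, so inverse 17.
N/53 = 1580329; 1580329 ≡ 28 (mod 53); 28·36 ≡ 1, so inverse 36.
S ≡ 36·1250111·59 + 17·365753·63 + 30·813179·17 + 10·1580329·36 = 4030596957.
4030596957 mod 83757437 = 10239981.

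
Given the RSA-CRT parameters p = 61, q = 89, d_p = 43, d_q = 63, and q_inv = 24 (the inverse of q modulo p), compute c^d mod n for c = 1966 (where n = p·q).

5077

m₁ = c^(d_p) mod p: c ≡ 14 (mod 61), and 14^43 mod 61 = 14.
m₂ = c^(d_q) mod q: c ≡ 8 (mod 89), and 8^63 mod 89 = 4.
h = q_inv·(m₁ − m₂) mod p = 24·(14 − 4) mod 61 = 57.
m = m₂ + h·q = 4 + 57·89 = 5077.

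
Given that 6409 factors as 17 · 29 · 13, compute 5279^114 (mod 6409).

Mod 17: 5279 ≡ 9; by Fermat, exponent reduces to 114 mod 16 = 2; 9^2 ≡ 13 (mod 17).
Mod 29: 5279 ≡ 1; by Fermat, exponent reduces to 114 mod 28 = 2; 1^2 ≡ 1 (mod 29).
Mod 13: 5279 ≡ 1; by Fermat, exponent reduces to 114 mod 12 = 6; 1^6 ≡ 1 (mod 13).
Combine by CRT: x ≡ 13 (mod 17), x ≡ 1 (mod 29), x ≡ 1 (mod 13) ⇒ x ≡ 1509 (mod 6409).

1509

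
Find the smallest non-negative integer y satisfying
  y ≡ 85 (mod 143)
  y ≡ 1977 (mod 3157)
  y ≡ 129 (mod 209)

Combine the congruences pairwise.
gcd(143, 3157) = 11 and 11 | (1977 − 85), so the pair is consistent; merging gives y ≡ 33547 (mod 41041), where 41041 = lcm(143, 3157).
gcd(41041, 209) = 11 and 11 | (129 − 33547), so the pair is consistent; merging gives y ≡ 156670 (mod 779779), where 779779 = lcm(41041, 209).
The solution is unique modulo lcm(143, 3157, 209) = 779779.

156670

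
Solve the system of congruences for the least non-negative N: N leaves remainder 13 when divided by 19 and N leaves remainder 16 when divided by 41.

754

From N ≡ 13 (mod 19) write N = 13 + 19t. Substituting into N ≡ 16 (mod 41) gives 19t ≡ 3 (mod 41), and since 19⁻¹ ≡ 13 (mod 41), t ≡ 39. Hence N ≡ 13 + 19·39 = 754 (mod 779).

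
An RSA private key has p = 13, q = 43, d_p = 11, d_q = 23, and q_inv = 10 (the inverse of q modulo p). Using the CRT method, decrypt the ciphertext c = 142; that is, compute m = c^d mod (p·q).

m₁ = c^(d_p) mod p: c ≡ 12 (mod 13), and 12^11 mod 13 = 12.
m₂ = c^(d_q) mod q: c ≡ 13 (mod 43), and 13^23 mod 43 = 40.
h = q_inv·(m₁ − m₂) mod p = 10·(12 − 40) mod 13 = 6.
m = m₂ + h·q = 40 + 6·43 = 298.

298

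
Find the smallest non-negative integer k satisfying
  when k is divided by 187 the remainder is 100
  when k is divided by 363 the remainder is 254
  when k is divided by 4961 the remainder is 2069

gcd(187, 363) = 11 and 11 | (254 − 100), so the pair is consistent; merging gives k ≡ 5336 (mod 6171), where 6171 = lcm(187, 363).
gcd(6171, 4961) = 121 and 121 | (2069 − 5336), so the pair is consistent; merging gives k ≡ 165782 (mod 253011), where 253011 = lcm(6171, 4961).
The solution is unique modulo lcm(187, 363, 4961) = 253011.

165782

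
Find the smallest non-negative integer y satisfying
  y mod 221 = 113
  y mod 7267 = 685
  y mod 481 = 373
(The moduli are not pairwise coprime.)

3990268

Combine the congruences pairwise.
gcd(221, 7267) = 13 and 13 | (685 − 113), so the pair is consistent; merging gives y ≡ 37020 (mod 123539), where 123539 = lcm(221, 7267).
gcd(123539, 481) = 13 and 13 | (373 − 37020), so the pair is consistent; merging gives y ≡ 3990268 (mod 4570943), where 4570943 = lcm(123539, 481).
The solution is unique modulo lcm(221, 7267, 481) = 4570943.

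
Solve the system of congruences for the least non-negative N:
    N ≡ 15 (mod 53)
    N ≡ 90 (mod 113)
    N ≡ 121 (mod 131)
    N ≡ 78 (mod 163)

From N ≡ 15 (mod 53) write N = 15 + 53t. Substituting into N ≡ 90 (mod 113) gives 53t ≡ 75 (mod 113), and since 53⁻¹ ≡ 32 (mod 113), t ≡ 27. Hence N ≡ 15 + 53·27 = 1446 (mod 5989).
From N ≡ 1446 (mod 5989) write N = 1446 + 5989t. Substituting into N ≡ 121 (mod 131) gives 5989t ≡ 116 (mod 131), and since 94⁻¹ ≡ 46 (mod 131), t ≡ 96. Hence N ≡ 1446 + 5989·96 = 576390 (mod 784559).
From N ≡ 576390 (mod 784559) write N = 576390 + 784559t. Substituting into N ≡ 78 (mod 163) gives 784559t ≡ 56 (mod 163), and since 40⁻¹ ≡ 53 (mod 163), t ≡ 34. Hence N ≡ 576390 + 784559·34 = 27251396 (mod 127883117).

27251396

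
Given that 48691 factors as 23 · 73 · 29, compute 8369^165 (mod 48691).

Mod 23: 8369 ≡ 20; by Fermat, exponent reduces to 165 mod 22 = 11; 20^11 ≡ 22 (mod 23).
Mod 73: 8369 ≡ 47; by Fermat, exponent reduces to 165 mod 72 = 21; 47^21 ≡ 52 (mod 73).
Mod 29: 8369 ≡ 17; by Fermat, exponent reduces to 165 mod 28 = 25; 17^25 ≡ 17 (mod 29).
Combine by CRT: x ≡ 22 (mod 23), x ≡ 52 (mod 73), x ≡ 17 (mod 29) ⇒ x ≡ 37282 (mod 48691).

37282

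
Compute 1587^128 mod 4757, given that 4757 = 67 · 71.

Mod 67: 1587 ≡ 46; by Fermat, exponent reduces to 128 mod 66 = 62; 46^62 ≡ 10 (mod 67).
Mod 71: 1587 ≡ 25; by Fermat, exponent reduces to 128 mod 70 = 58; 25^58 ≡ 5 (mod 71).
Combine by CRT: x ≡ 10 (mod 67), x ≡ 5 (mod 71) ⇒ x ≡ 1283 (mod 4757).

1283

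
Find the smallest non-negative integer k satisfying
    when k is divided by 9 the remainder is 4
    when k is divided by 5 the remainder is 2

22

From k ≡ 4 (mod 9) write k = 4 + 9t. Substituting into k ≡ 2 (mod 5) gives 9t ≡ 3 (mod 5), and since 4⁻¹ ≡ 4 (mod 5), t ≡ 2. Hence k ≡ 4 + 9·2 = 22 (mod 45).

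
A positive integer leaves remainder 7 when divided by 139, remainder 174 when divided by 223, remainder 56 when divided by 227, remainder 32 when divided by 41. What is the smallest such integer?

34758069

From N ≡ 7 (mod 139) write N = 7 + 139t. Substituting into N ≡ 174 (mod 223) gives 139t ≡ 167 (mod 223), and since 139⁻¹ ≡ 146 (mod 223), t ≡ 75. Hence N ≡ 7 + 139·75 = 10432 (mod 30997).
From N ≡ 10432 (mod 30997) write N = 10432 + 30997t. Substituting into N ≡ 56 (mod 227) gives 30997t ≡ 66 (mod 227), and since 125⁻¹ ≡ 158 (mod 227), t ≡ 213. Hence N ≡ 10432 + 30997·213 = 6612793 (mod 7036319).
From N ≡ 6612793 (mod 7036319) write N = 6612793 + 7036319t. Substituting into N ≡ 32 (mod 41) gives 7036319t ≡ 6 (mod 41), and since 22⁻¹ ≡ 28 (mod 41), t ≡ 4. Hence N ≡ 6612793 + 7036319·4 = 34758069 (mod 288489079).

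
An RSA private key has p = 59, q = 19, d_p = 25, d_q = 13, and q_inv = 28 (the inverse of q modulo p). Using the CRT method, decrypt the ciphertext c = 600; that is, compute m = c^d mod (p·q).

m₁ = c^(d_p) mod p: c ≡ 10 (mod 59), and 10^25 mod 59 = 2.
m₂ = c^(d_q) mod q: c ≡ 11 (mod 19), and 11^13 mod 19 = 11.
h = q_inv·(m₁ − m₂) mod p = 28·(2 − 11) mod 59 = 43.
m = m₂ + h·q = 11 + 43·19 = 828.

828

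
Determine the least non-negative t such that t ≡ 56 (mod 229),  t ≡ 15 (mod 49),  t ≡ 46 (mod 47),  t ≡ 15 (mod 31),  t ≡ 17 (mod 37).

Combine the congruences pairwise.
From t ≡ 56 (mod 229) write t = 56 + 229s. Substituting into t ≡ 15 (mod 49) gives 229s ≡ 8 (mod 49), and since 33⁻¹ ≡ 3 (mod 49), s ≡ 24. Hence t ≡ 56 + 229·24 = 5552 (mod 11221).
From t ≡ 5552 (mod 11221) write t = 5552 + 11221s. Substituting into t ≡ 46 (mod 47) gives 11221s ≡ 40 (mod 47), and since 35⁻¹ ≡ 43 (mod 47), s ≡ 28. Hence t ≡ 5552 + 11221·28 = 319740 (mod 527387).
From t ≡ 319740 (mod 527387) write t = 319740 + 527387s. Substituting into t ≡ 15 (mod 31) gives 527387s ≡ 9 (mod 31), and since 15⁻¹ ≡ 29 (mod 31), s ≡ 13. Hence t ≡ 319740 + 527387·13 = 7175771 (mod 16348997).
From t ≡ 7175771 (mod 16348997) write t = 7175771 + 16348997s. Substituting into t ≡ 17 (mod 37) gives 16348997s ≡ 26 (mod 37), and since 29⁻¹ ≡ 23 (mod 37), s ≡ 6. Hence t ≡ 7175771 + 16348997·6 = 105269753 (mod 604912889).

105269753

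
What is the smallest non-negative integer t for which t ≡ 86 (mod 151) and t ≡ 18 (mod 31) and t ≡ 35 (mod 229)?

Combine the congruences pairwise.
From t ≡ 86 (mod 151) write t = 86 + 151s. Substituting into t ≡ 18 (mod 31) gives 151s ≡ 25 (mod 31), and since 27⁻¹ ≡ 23 (mod 31), s ≡ 17. Hence t ≡ 86 + 151·17 = 2653 (mod 4681).
From t ≡ 2653 (mod 4681) write t = 2653 + 4681s. Substituting into t ≡ 35 (mod 229) gives 4681s ≡ 130 (mod 229), and since 101⁻¹ ≡ 195 (mod 229), s ≡ 160. Hence t ≡ 2653 + 4681·160 = 751613 (mod 1071949).

751613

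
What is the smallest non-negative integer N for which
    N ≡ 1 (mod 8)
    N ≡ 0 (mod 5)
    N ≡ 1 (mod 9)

145

Combine the congruences pairwise.
From N ≡ 1 (mod 8) write N = 1 + 8t. Substituting into N ≡ 0 (mod 5) gives 8t ≡ 4 (mod 5), and since 3⁻¹ ≡ 2 (mod 5), t ≡ 3. Hence N ≡ 1 + 8·3 = 25 (mod 40).
From N ≡ 25 (mod 40) write N = 25 + 40t. Substituting into N ≡ 1 (mod 9) gives 40t ≡ 3 (mod 9), and since 4⁻¹ ≡ 7 (mod 9), t ≡ 3. Hence N ≡ 25 + 40·3 = 145 (mod 360).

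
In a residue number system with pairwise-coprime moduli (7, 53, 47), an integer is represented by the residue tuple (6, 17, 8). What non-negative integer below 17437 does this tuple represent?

From x ≡ 6 (mod 7) write x = 6 + 7t. Substituting into x ≡ 17 (mod 53) gives 7t ≡ 11 (mod 53), and since 7⁻¹ ≡ 38 (mod 53), t ≡ 47. Hence x ≡ 6 + 7·47 = 335 (mod 371).
From x ≡ 335 (mod 371) write x = 335 + 371t. Substituting into x ≡ 8 (mod 47) gives 371t ≡ 2 (mod 47), and since 42⁻¹ ≡ 28 (mod 47), t ≡ 9. Hence x ≡ 335 + 371·9 = 3674 (mod 17437).

3674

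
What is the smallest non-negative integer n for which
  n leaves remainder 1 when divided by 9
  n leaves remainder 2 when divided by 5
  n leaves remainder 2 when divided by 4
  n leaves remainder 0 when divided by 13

442

The moduli are pairwise coprime; M = 9·5·4·13 = 2340.
M/9 = 260; 260 ≡ 8 (mod 9); 8·8 ≡ 1, so inverse 8.
M/5 = 468; 468 ≡ 3 (mod 5); 3·2 ≡ 1, so inverse 2.
M/4 = 585; 585 ≡ 1 (mod 4), inverse 1.
M/13 = 180; 180 ≡ 11 (mod 13); 11·6 ≡ 1, so inverse 6.
n ≡ 1·260·8 + 2·468·2 + 2·585·1 + 0·180·6 = 5122.
5122 mod 2340 = 442.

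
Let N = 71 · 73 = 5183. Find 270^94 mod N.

Mod 71: 270 ≡ 57; by Fermat, exponent reduces to 94 mod 70 = 24; 57^24 ≡ 5 (mod 71).
Mod 73: 270 ≡ 51; by Fermat, exponent reduces to 94 mod 72 = 22; 51^22 ≡ 27 (mod 73).
Combine by CRT: x ≡ 5 (mod 71), x ≡ 27 (mod 73) ⇒ x ≡ 4407 (mod 5183).

4407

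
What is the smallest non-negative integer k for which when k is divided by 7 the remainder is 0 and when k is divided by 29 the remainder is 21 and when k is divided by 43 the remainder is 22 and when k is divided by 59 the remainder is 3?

The moduli are pairwise coprime; N = 7·29·43·59 = 515011.
N/7 = 73573; 73573 ≡ 3 (mod 7); 3·5 ≡ 1, so inverse 5.
N/29 = 17759; 17759 ≡ 11 (mod 29); 11·8 ≡ 1, so inverse 8.
N/43 = 11977; 11977 ≡ 23 (mod 43); 23·15 ≡ 1, so inverse 15.
N/59 = 8729; 8729 ≡ 56 (mod 59); 56·39 ≡ 1, so inverse 39.
k ≡ 0·73573·5 + 21·17759·8 + 22·11977·15 + 3·8729·39 = 7957215.
7957215 mod 515011 = 232050.

232050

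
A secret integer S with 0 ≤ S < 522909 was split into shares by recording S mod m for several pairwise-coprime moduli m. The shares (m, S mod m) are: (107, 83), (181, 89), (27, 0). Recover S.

459648

The moduli are pairwise coprime; N = 107·181·27 = 522909.
N/107 = 4887; 4887 ≡ 72 (mod 107); 72·55 ≡ 1, so inverse 55.
N/181 = 2889; 2889 ≡ 174 (mod 181); 174·155 ≡ 1, so inverse 155.
N/27 = 19367; 19367 ≡ 8 (mod 27); 8·17 ≡ 1, so inverse 17.
S ≡ 83·4887·55 + 89·2889·155 + 0·19367·17 = 62162910.
62162910 mod 522909 = 459648.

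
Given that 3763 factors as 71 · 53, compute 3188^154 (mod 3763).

Mod 71: 3188 ≡ 64; by Fermat, exponent reduces to 154 mod 70 = 14; 64^14 ≡ 54 (mod 71).
Mod 53: 3188 ≡ 8; by Fermat, exponent reduces to 154 mod 52 = 50; 8^50 ≡ 29 (mod 53).
Combine by CRT: x ≡ 54 (mod 71), x ≡ 29 (mod 53) ⇒ x ≡ 2255 (mod 3763).

2255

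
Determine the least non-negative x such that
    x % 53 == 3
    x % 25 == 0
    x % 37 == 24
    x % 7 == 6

343125

From x ≡ 3 (mod 53) write x = 3 + 53t. Substituting into x ≡ 0 (mod 25) gives 53t ≡ 22 (mod 25), and since 3⁻¹ ≡ 17 (mod 25), t ≡ 24. Hence x ≡ 3 + 53·24 = 1275 (mod 1325).
From x ≡ 1275 (mod 1325) write x = 1275 + 1325t. Substituting into x ≡ 24 (mod 37) gives 1325t ≡ 7 (mod 37), and since 30⁻¹ ≡ 21 (mod 37), t ≡ 36. Hence x ≡ 1275 + 1325·36 = 48975 (mod 49025).
From x ≡ 48975 (mod 49025) write x = 48975 + 49025t. Substituting into x ≡ 6 (mod 7) gives 49025t ≡ 3 (mod 7), and since 4⁻¹ ≡ 2 (mod 7), t ≡ 6. Hence x ≡ 48975 + 49025·6 = 343125 (mod 343175).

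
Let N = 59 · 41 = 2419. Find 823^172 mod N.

1639

Mod 59: 823 ≡ 56; by Fermat, exponent reduces to 172 mod 58 = 56; 56^56 ≡ 46 (mod 59).
Mod 41: 823 ≡ 3; by Fermat, exponent reduces to 172 mod 40 = 12; 3^12 ≡ 40 (mod 41).
Combine by CRT: x ≡ 46 (mod 59), x ≡ 40 (mod 41) ⇒ x ≡ 1639 (mod 2419).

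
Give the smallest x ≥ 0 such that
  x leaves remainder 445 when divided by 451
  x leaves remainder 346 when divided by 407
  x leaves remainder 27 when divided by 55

gcd(451, 407) = 11 and 11 | (346 − 445), so the pair is consistent; merging gives x ≡ 3602 (mod 16687), where 16687 = lcm(451, 407).
gcd(16687, 55) = 11 and 11 | (27 − 3602), so the pair is consistent; merging gives x ≡ 3602 (mod 83435), where 83435 = lcm(16687, 55).
The solution is unique modulo lcm(451, 407, 55) = 83435.

3602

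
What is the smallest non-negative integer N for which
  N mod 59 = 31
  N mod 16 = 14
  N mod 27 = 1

14014

The moduli are pairwise coprime; M = 59·16·27 = 25488.
M/59 = 432; 432 ≡ 19 (mod 59); 19·28 ≡ 1, so inverse 28.
M/16 = 1593; 1593 ≡ 9 (mod 16); 9·9 ≡ 1, so inverse 9.
M/27 = 944; 944 ≡ 26 (mod 27); 26·26 ≡ 1, so inverse 26.
N ≡ 31·432·28 + 14·1593·9 + 1·944·26 = 600238.
600238 mod 25488 = 14014.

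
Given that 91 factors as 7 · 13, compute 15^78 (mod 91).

Mod 7: 15 ≡ 1; since 6 | 78, by Fermat 1^78 ≡ 1 (mod 7).
Mod 13: 15 ≡ 2; by Fermat, exponent reduces to 78 mod 12 = 6; 2^6 ≡ 12 (mod 13).
Combine by CRT: x ≡ 1 (mod 7), x ≡ 12 (mod 13) ⇒ x ≡ 64 (mod 91).

64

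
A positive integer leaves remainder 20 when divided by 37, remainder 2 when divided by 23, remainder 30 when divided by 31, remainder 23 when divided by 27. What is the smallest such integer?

The moduli are pairwise coprime; N = 37·23·31·27 = 712287.
N/37 = 19251; 19251 ≡ 11 (mod 37); 11·27 ≡ 1, so inverse 27.
N/23 = 30969; 30969 ≡ 11 (mod 23); 11·21 ≡ 1, so inverse 21.
N/31 = 22977; 22977 ≡ 6 (mod 31); 6·26 ≡ 1, so inverse 26.
N/27 = 26381; 26381 ≡ 2 (mod 27); 2·14 ≡ 1, so inverse 14.
t ≡ 20·19251·27 + 2·30969·21 + 30·22977·26 + 23·26381·14 = 38112980.
38112980 mod 712287 = 361769.

361769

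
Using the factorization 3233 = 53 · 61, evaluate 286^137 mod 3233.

Mod 53: 286 ≡ 21; by Fermat, exponent reduces to 137 mod 52 = 33; 21^33 ≡ 18 (mod 53).
Mod 61: 286 ≡ 42; by Fermat, exponent reduces to 137 mod 60 = 17; 42^17 ≡ 56 (mod 61).
Combine by CRT: x ≡ 18 (mod 53), x ≡ 56 (mod 61) ⇒ x ≡ 2191 (mod 3233).

2191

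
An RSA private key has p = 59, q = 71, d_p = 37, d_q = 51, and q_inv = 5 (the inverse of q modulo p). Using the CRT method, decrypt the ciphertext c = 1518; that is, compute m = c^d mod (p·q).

657

m₁ = c^(d_p) mod p: c ≡ 43 (mod 59), and 43^37 mod 59 = 8.
m₂ = c^(d_q) mod q: c ≡ 27 (mod 71), and 27^51 mod 71 = 18.
h = q_inv·(m₁ − m₂) mod p = 5·(8 − 18) mod 59 = 9.
m = m₂ + h·q = 18 + 9·71 = 657.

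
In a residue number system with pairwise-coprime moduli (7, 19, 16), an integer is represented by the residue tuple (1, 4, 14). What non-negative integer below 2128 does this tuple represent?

2094

The moduli are pairwise coprime; N = 7·19·16 = 2128.
N/7 = 304; 304 ≡ 3 (mod 7); 3·5 ≡ 1, so inverse 5.
N/19 = 112; 112 ≡ 17 (mod 19); 17·9 ≡ 1, so inverse 9.
N/16 = 133; 133 ≡ 5 (mod 16); 5·13 ≡ 1, so inverse 13.
x ≡ 1·304·5 + 4·112·9 + 14·133·13 = 29758.
29758 mod 2128 = 2094.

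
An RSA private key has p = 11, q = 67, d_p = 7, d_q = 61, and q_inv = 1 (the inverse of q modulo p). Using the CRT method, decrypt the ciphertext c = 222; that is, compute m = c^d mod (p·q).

m₁ = c^(d_p) mod p: c ≡ 2 (mod 11), and 2^7 mod 11 = 7.
m₂ = c^(d_q) mod q: c ≡ 21 (mod 67), and 21^61 mod 67 = 26.
h = q_inv·(m₁ − m₂) mod p = 1·(7 − 26) mod 11 = 3.
m = m₂ + h·q = 26 + 3·67 = 227.

227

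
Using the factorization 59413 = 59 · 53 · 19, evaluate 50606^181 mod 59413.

40327

Mod 59: 50606 ≡ 43; by Fermat, exponent reduces to 181 mod 58 = 7; 43^7 ≡ 30 (mod 59).
Mod 53: 50606 ≡ 44; by Fermat, exponent reduces to 181 mod 52 = 25; 44^25 ≡ 47 (mod 53).
Mod 19: 50606 ≡ 9; by Fermat, exponent reduces to 181 mod 18 = 1; 9^1 ≡ 9 (mod 19).
Combine by CRT: x ≡ 30 (mod 59), x ≡ 47 (mod 53), x ≡ 9 (mod 19) ⇒ x ≡ 40327 (mod 59413).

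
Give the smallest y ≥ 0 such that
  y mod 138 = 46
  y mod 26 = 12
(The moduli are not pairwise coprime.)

1702

Combine the congruences pairwise.
gcd(138, 26) = 2 and 2 | (12 − 46), so the pair is consistent; merging gives y ≡ 1702 (mod 1794), where 1794 = lcm(138, 26).
The solution is unique modulo lcm(138, 26) = 1794.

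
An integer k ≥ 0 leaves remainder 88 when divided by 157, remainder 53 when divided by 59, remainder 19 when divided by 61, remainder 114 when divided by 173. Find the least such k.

42292905

The moduli are pairwise coprime; N = 157·59·61·173 = 97752439.
N/157 = 622627; 622627 ≡ 122 (mod 157); 122·148 ≡ 1, so inverse 148.
N/59 = 1656821; 1656821 ≡ 42 (mod 59); 42·52 ≡ 1, so inverse 52.
N/61 = 1602499; 1602499 ≡ 29 (mod 61); 29·40 ≡ 1, so inverse 40.
N/173 = 565043; 565043 ≡ 25 (mod 173); 25·90 ≡ 1, so inverse 90.
k ≡ 88·622627·148 + 53·1656821·52 + 19·1602499·40 + 114·565043·90 = 19690533144.
19690533144 mod 97752439 = 42292905.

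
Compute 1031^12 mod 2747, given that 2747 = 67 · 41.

Mod 67: 1031 ≡ 26; 26^12 ≡ 24 (mod 67).
Mod 41: 1031 ≡ 6; 6^12 ≡ 4 (mod 41).
Combine by CRT: x ≡ 24 (mod 67), x ≡ 4 (mod 41) ⇒ x ≡ 1029 (mod 2747).

1029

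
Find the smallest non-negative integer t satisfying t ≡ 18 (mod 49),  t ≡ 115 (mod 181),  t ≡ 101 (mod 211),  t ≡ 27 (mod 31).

The moduli are pairwise coprime; N = 49·181·211·31 = 58012129.
N/49 = 1183921; 1183921 ≡ 32 (mod 49); 32·23 ≡ 1, so inverse 23.
N/181 = 320509; 320509 ≡ 139 (mod 181); 139·56 ≡ 1, so inverse 56.
N/211 = 274939; 274939 ≡ 6 (mod 211); 6·176 ≡ 1, so inverse 176.
N/31 = 1871359; 1871359 ≡ 13 (mod 31); 13·12 ≡ 1, so inverse 12.
t ≡ 18·1183921·23 + 115·320509·56 + 101·274939·176 + 27·1871359·12 = 8047857234.
8047857234 mod 58012129 = 42183432.

42183432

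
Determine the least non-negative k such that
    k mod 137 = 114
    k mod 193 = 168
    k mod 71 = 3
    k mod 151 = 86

78838545

The moduli are pairwise coprime; N = 137·193·71·151 = 283473961.
N/137 = 2069153; 2069153 ≡ 42 (mod 137); 42·62 ≡ 1, so inverse 62.
N/193 = 1468777; 1468777 ≡ 47 (mod 193); 47·115 ≡ 1, so inverse 115.
N/71 = 3992591; 3992591 ≡ 48 (mod 71); 48·37 ≡ 1, so inverse 37.
N/151 = 1877311; 1877311 ≡ 79 (mod 151); 79·65 ≡ 1, so inverse 65.
k ≡ 114·2069153·62 + 168·1468777·115 + 3·3992591·37 + 86·1877311·65 = 53938891135.
53938891135 mod 283473961 = 78838545.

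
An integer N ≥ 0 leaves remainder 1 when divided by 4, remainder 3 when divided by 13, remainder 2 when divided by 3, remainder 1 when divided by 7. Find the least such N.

The moduli are pairwise coprime; M = 4·13·3·7 = 1092.
M/4 = 273; 273 ≡ 1 (mod 4), inverse 1.
M/13 = 84; 84 ≡ 6 (mod 13); 6·11 ≡ 1, so inverse 11.
M/3 = 364; 364 ≡ 1 (mod 3), inverse 1.
M/7 = 156; 156 ≡ 2 (mod 7); 2·4 ≡ 1, so inverse 4.
N ≡ 1·273·1 + 3·84·11 + 2·364·1 + 1·156·4 = 4397.
4397 mod 1092 = 29.

29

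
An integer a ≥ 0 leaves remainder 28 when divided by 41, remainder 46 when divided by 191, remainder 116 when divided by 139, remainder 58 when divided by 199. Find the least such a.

144186901

The moduli are pairwise coprime; N = 41·191·139·199 = 216613291.
N/41 = 5283251; 5283251 ≡ 32 (mod 41); 32·9 ≡ 1, so inverse 9.
N/191 = 1134101; 1134101 ≡ 134 (mod 191); 134·67 ≡ 1, so inverse 67.
N/139 = 1558369; 1558369 ≡ 40 (mod 139); 40·73 ≡ 1, so inverse 73.
N/199 = 1088509; 1088509 ≡ 178 (mod 199); 178·180 ≡ 1, so inverse 180.
a ≡ 28·5283251·9 + 46·1134101·67 + 116·1558369·73 + 58·1088509·180 = 29386981186.
29386981186 mod 216613291 = 144186901.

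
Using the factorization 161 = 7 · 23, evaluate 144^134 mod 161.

Mod 7: 144 ≡ 4; by Fermat, exponent reduces to 134 mod 6 = 2; 4^2 ≡ 2 (mod 7).
Mod 23: 144 ≡ 6; by Fermat, exponent reduces to 134 mod 22 = 2; 6^2 ≡ 13 (mod 23).
Combine by CRT: x ≡ 2 (mod 7), x ≡ 13 (mod 23) ⇒ x ≡ 128 (mod 161).

128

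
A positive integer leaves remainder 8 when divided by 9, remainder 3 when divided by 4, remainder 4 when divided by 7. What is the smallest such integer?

The moduli are pairwise coprime; N = 9·4·7 = 252.
N/9 = 28; 28 ≡ 1 (mod 9), inverse 1.
N/4 = 63; 63 ≡ 3 (mod 4); 3·3 ≡ 1, so inverse 3.
N/7 = 36; 36 ≡ 1 (mod 7), inverse 1.
x ≡ 8·28·1 + 3·63·3 + 4·36·1 = 935.
935 mod 252 = 179.

179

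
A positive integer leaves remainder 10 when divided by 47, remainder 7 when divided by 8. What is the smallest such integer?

151

From x ≡ 10 (mod 47) write x = 10 + 47t. Substituting into x ≡ 7 (mod 8) gives 47t ≡ 5 (mod 8), and since 7⁻¹ ≡ 7 (mod 8), t ≡ 3. Hence x ≡ 10 + 47·3 = 151 (mod 376).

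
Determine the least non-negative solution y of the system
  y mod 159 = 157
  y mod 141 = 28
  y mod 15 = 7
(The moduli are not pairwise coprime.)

35137

Combine the congruences pairwise.
gcd(159, 141) = 3 and 3 | (28 − 157), so the pair is consistent; merging gives y ≡ 5245 (mod 7473), where 7473 = lcm(159, 141).
gcd(7473, 15) = 3 and 3 | (7 − 5245), so the pair is consistent; merging gives y ≡ 35137 (mod 37365), where 37365 = lcm(7473, 15).
The solution is unique modulo lcm(159, 141, 15) = 37365.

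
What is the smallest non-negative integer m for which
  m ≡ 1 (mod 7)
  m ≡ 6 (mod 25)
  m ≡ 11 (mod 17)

The moduli are pairwise coprime; N = 7·25·17 = 2975.
N/7 = 425; 425 ≡ 5 (mod 7); 5·3 ≡ 1, so inverse 3.
N/25 = 119; 119 ≡ 19 (mod 25); 19·4 ≡ 1, so inverse 4.
N/17 = 175; 175 ≡ 5 (mod 17); 5·7 ≡ 1, so inverse 7.
m ≡ 1·425·3 + 6·119·4 + 11·175·7 = 17606.
17606 mod 2975 = 2731.

2731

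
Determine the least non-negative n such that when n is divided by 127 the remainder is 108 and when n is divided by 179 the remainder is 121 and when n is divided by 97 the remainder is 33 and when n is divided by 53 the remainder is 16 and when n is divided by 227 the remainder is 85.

Combine the congruences pairwise.
From n ≡ 108 (mod 127) write n = 108 + 127t. Substituting into n ≡ 121 (mod 179) gives 127t ≡ 13 (mod 179), and since 127⁻¹ ≡ 148 (mod 179), t ≡ 134. Hence n ≡ 108 + 127·134 = 17126 (mod 22733).
From n ≡ 17126 (mod 22733) write n = 17126 + 22733t. Substituting into n ≡ 33 (mod 97) gives 22733t ≡ 76 (mod 97), and since 35⁻¹ ≡ 61 (mod 97), t ≡ 77. Hence n ≡ 17126 + 22733·77 = 1767567 (mod 2205101).
From n ≡ 1767567 (mod 2205101) write n = 1767567 + 2205101t. Substituting into n ≡ 16 (mod 53) gives 2205101t ≡ 52 (mod 53), and since 36⁻¹ ≡ 28 (mod 53), t ≡ 25. Hence n ≡ 1767567 + 2205101·25 = 56895092 (mod 116870353).
From n ≡ 56895092 (mod 116870353) write n = 56895092 + 116870353t. Substituting into n ≡ 85 (mod 227) gives 116870353t ≡ 46 (mod 227), and since 84⁻¹ ≡ 100 (mod 227), t ≡ 60. Hence n ≡ 56895092 + 116870353·60 = 7069116272 (mod 26529570131).

7069116272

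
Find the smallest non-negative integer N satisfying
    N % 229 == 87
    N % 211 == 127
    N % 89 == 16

From N ≡ 87 (mod 229) write N = 87 + 229t. Substituting into N ≡ 127 (mod 211) gives 229t ≡ 40 (mod 211), and since 18⁻¹ ≡ 129 (mod 211), t ≡ 96. Hence N ≡ 87 + 229·96 = 22071 (mod 48319).
From N ≡ 22071 (mod 48319) write N = 22071 + 48319t. Substituting into N ≡ 16 (mod 89) gives 48319t ≡ 17 (mod 89), and since 81⁻¹ ≡ 11 (mod 89), t ≡ 9. Hence N ≡ 22071 + 48319·9 = 456942 (mod 4300391).

456942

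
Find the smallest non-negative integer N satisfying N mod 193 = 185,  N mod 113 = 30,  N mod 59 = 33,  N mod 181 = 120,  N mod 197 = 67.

From N ≡ 185 (mod 193) write N = 185 + 193t. Substituting into N ≡ 30 (mod 113) gives 193t ≡ 71 (mod 113), and since 80⁻¹ ≡ 89 (mod 113), t ≡ 104. Hence N ≡ 185 + 193·104 = 20257 (mod 21809).
From N ≡ 20257 (mod 21809) write N = 20257 + 21809t. Substituting into N ≡ 33 (mod 59) gives 21809t ≡ 13 (mod 59), and since 38⁻¹ ≡ 14 (mod 59), t ≡ 5. Hence N ≡ 20257 + 21809·5 = 129302 (mod 1286731).
From N ≡ 129302 (mod 1286731) write N = 129302 + 1286731t. Substituting into N ≡ 120 (mod 181) gives 1286731t ≡ 52 (mod 181), and since 2⁻¹ ≡ 91 (mod 181), t ≡ 26. Hence N ≡ 129302 + 1286731·26 = 33584308 (mod 232898311).
From N ≡ 33584308 (mod 232898311) write N = 33584308 + 232898311t. Substituting into N ≡ 67 (mod 197) gives 232898311t ≡ 122 (mod 197), and since 183⁻¹ ≡ 14 (mod 197), t ≡ 132. Hence N ≡ 33584308 + 232898311·132 = 30776161360 (mod 45880967267).

30776161360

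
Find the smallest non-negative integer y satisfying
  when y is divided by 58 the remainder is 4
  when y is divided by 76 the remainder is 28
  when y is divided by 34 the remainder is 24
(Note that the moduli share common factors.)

5804

gcd(58, 76) = 2 and 2 | (28 − 4), so the pair is consistent; merging gives y ≡ 1396 (mod 2204), where 2204 = lcm(58, 76).
gcd(2204, 34) = 2 and 2 | (24 − 1396), so the pair is consistent; merging gives y ≡ 5804 (mod 37468), where 37468 = lcm(2204, 34).
The solution is unique modulo lcm(58, 76, 34) = 37468.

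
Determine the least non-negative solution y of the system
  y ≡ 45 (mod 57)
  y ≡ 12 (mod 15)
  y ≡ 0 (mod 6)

gcd(57, 15) = 3 and 3 | (12 − 45), so the pair is consistent; merging gives y ≡ 102 (mod 285), where 285 = lcm(57, 15).
gcd(285, 6) = 3 and 3 | (0 − 102), so the pair is consistent; merging gives y ≡ 102 (mod 570), where 570 = lcm(285, 6).
The solution is unique modulo lcm(57, 15, 6) = 570.

102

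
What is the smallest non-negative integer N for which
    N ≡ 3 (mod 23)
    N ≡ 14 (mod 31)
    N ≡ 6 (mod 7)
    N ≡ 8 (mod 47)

93820

The moduli are pairwise coprime; M = 23·31·7·47 = 234577.
M/23 = 10199; 10199 ≡ 10 (mod 23); 10·7 ≡ 1, so inverse 7.
M/31 = 7567; 7567 ≡ 3 (mod 31); 3·21 ≡ 1, so inverse 21.
M/7 = 33511; 33511 ≡ 2 (mod 7); 2·4 ≡ 1, so inverse 4.
M/47 = 4991; 4991 ≡ 9 (mod 47); 9·21 ≡ 1, so inverse 21.
N ≡ 3·10199·7 + 14·7567·21 + 6·33511·4 + 8·4991·21 = 4081629.
4081629 mod 234577 = 93820.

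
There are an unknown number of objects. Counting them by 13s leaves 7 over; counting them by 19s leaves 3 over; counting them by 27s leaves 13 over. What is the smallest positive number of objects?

From N ≡ 7 (mod 13) write N = 7 + 13t. Substituting into N ≡ 3 (mod 19) gives 13t ≡ 15 (mod 19), and since 13⁻¹ ≡ 3 (mod 19), t ≡ 7. Hence N ≡ 7 + 13·7 = 98 (mod 247).
From N ≡ 98 (mod 247) write N = 98 + 247t. Substituting into N ≡ 13 (mod 27) gives 247t ≡ 23 (mod 27), and since 4⁻¹ ≡ 7 (mod 27), t ≡ 26. Hence N ≡ 98 + 247·26 = 6520 (mod 6669).

6520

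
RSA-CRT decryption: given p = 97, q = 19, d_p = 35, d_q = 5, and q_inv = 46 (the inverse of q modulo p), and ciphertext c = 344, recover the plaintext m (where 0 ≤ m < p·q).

m₁ = c^(d_p) mod p: c ≡ 53 (mod 97), and 53^35 mod 97 = 49.
m₂ = c^(d_q) mod q: c ≡ 2 (mod 19), and 2^5 mod 19 = 13.
h = q_inv·(m₁ − m₂) mod p = 46·(49 − 13) mod 97 = 7.
m = m₂ + h·q = 13 + 7·19 = 146.

146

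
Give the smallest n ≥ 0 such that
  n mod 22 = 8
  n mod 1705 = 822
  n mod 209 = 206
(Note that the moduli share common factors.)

gcd(22, 1705) = 11 and 11 | (822 − 8), so the pair is consistent; merging gives n ≡ 822 (mod 3410), where 3410 = lcm(22, 1705).
gcd(3410, 209) = 11 and 11 | (206 − 822), so the pair is consistent; merging gives n ≡ 55382 (mod 64790), where 64790 = lcm(3410, 209).
The solution is unique modulo lcm(22, 1705, 209) = 64790.

55382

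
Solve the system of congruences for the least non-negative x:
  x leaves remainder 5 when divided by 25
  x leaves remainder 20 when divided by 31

From x ≡ 5 (mod 25) write x = 5 + 25t. Substituting into x ≡ 20 (mod 31) gives 25t ≡ 15 (mod 31), and since 25⁻¹ ≡ 5 (mod 31), t ≡ 13. Hence x ≡ 5 + 25·13 = 330 (mod 775).

330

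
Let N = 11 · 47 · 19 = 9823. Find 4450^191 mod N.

8091

Mod 11: 4450 ≡ 6; by Fermat, exponent reduces to 191 mod 10 = 1; 6^1 ≡ 6 (mod 11).
Mod 47: 4450 ≡ 32; by Fermat, exponent reduces to 191 mod 46 = 7; 32^7 ≡ 7 (mod 47).
Mod 19: 4450 ≡ 4; by Fermat, exponent reduces to 191 mod 18 = 11; 4^11 ≡ 16 (mod 19).
Combine by CRT: x ≡ 6 (mod 11), x ≡ 7 (mod 47), x ≡ 16 (mod 19) ⇒ x ≡ 8091 (mod 9823).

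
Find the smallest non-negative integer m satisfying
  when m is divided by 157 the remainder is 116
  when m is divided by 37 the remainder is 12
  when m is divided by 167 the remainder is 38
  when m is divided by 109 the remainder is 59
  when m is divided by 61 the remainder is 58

4721167526

The moduli are pairwise coprime; N = 157·37·167·109·61 = 6450214847.
N/157 = 41084171; 41084171 ≡ 97 (mod 157); 97·34 ≡ 1, so inverse 34.
N/37 = 174330131; 174330131 ≡ 6 (mod 37); 6·31 ≡ 1, so inverse 31.
N/167 = 38624041; 38624041 ≡ 114 (mod 167); 114·63 ≡ 1, so inverse 63.
N/109 = 59176283; 59176283 ≡ 74 (mod 109); 74·28 ≡ 1, so inverse 28.
N/61 = 105741227; 105741227 ≡ 45 (mod 61); 45·19 ≡ 1, so inverse 19.
m ≡ 116·41084171·34 + 12·174330131·31 + 38·38624041·63 + 59·59176283·28 + 58·105741227·19 = 533638784980.
533638784980 mod 6450214847 = 4721167526.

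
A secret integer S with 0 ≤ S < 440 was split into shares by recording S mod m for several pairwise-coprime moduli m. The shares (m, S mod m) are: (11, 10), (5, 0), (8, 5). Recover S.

From S ≡ 10 (mod 11) write S = 10 + 11t. Substituting into S ≡ 0 (mod 5) gives 11t ≡ 0 (mod 5), and since 1⁻¹ ≡ 1 (mod 5), t ≡ 0. Hence S ≡ 10 + 11·0 = 10 (mod 55).
From S ≡ 10 (mod 55) write S = 10 + 55t. Substituting into S ≡ 5 (mod 8) gives 55t ≡ 3 (mod 8), and since 7⁻¹ ≡ 7 (mod 8), t ≡ 5. Hence S ≡ 10 + 55·5 = 285 (mod 440).

285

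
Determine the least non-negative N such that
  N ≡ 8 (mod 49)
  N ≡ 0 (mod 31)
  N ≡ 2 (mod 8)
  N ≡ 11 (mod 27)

From N ≡ 8 (mod 49) write N = 8 + 49t. Substituting into N ≡ 0 (mod 31) gives 49t ≡ 23 (mod 31), and since 18⁻¹ ≡ 19 (mod 31), t ≡ 3. Hence N ≡ 8 + 49·3 = 155 (mod 1519).
From N ≡ 155 (mod 1519) write N = 155 + 1519t. Substituting into N ≡ 2 (mod 8) gives 1519t ≡ 7 (mod 8), and since 7⁻¹ ≡ 7 (mod 8), t ≡ 1. Hence N ≡ 155 + 1519·1 = 1674 (mod 12152).
From N ≡ 1674 (mod 12152) write N = 1674 + 12152t. Substituting into N ≡ 11 (mod 27) gives 12152t ≡ 11 (mod 27), and since 2⁻¹ ≡ 14 (mod 27), t ≡ 19. Hence N ≡ 1674 + 12152·19 = 232562 (mod 328104).

232562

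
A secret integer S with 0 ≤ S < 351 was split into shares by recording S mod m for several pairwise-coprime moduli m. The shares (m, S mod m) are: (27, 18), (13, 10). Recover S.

153

From S ≡ 18 (mod 27) write S = 18 + 27t. Substituting into S ≡ 10 (mod 13) gives 27t ≡ 5 (mod 13), and since 1⁻¹ ≡ 1 (mod 13), t ≡ 5. Hence S ≡ 18 + 27·5 = 153 (mod 351).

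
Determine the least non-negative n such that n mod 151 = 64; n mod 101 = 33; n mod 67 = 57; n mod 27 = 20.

The moduli are pairwise coprime; M = 151·101·67·27 = 27589059.
M/151 = 182709; 182709 ≡ 150 (mod 151); 150·150 ≡ 1, so inverse 150.
M/101 = 273159; 273159 ≡ 55 (mod 101); 55·90 ≡ 1, so inverse 90.
M/67 = 411777; 411777 ≡ 62 (mod 67); 62·40 ≡ 1, so inverse 40.
M/27 = 1021817; 1021817 ≡ 2 (mod 27); 2·14 ≡ 1, so inverse 14.
n ≡ 64·182709·150 + 33·273159·90 + 57·411777·40 + 20·1021817·14 = 3790248950.
3790248950 mod 27589059 = 10547867.

10547867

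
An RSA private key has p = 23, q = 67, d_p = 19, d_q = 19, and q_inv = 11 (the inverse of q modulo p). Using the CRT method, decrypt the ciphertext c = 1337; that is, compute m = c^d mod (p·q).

397

m₁ = c^(d_p) mod p: c ≡ 3 (mod 23), and 3^19 mod 23 = 6.
m₂ = c^(d_q) mod q: c ≡ 64 (mod 67), and 64^19 mod 67 = 62.
h = q_inv·(m₁ − m₂) mod p = 11·(6 − 62) mod 23 = 5.
m = m₂ + h·q = 62 + 5·67 = 397.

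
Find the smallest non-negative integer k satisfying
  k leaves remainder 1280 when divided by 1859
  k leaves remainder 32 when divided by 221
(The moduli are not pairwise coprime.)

25447

gcd(1859, 221) = 13 and 13 | (32 − 1280), so the pair is consistent; merging gives k ≡ 25447 (mod 31603), where 31603 = lcm(1859, 221).
The solution is unique modulo lcm(1859, 221) = 31603.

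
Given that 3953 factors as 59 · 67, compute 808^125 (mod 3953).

Mod 59: 808 ≡ 41; by Fermat, exponent reduces to 125 mod 58 = 9; 41^9 ≡ 21 (mod 59).
Mod 67: 808 ≡ 4; by Fermat, exponent reduces to 125 mod 66 = 59; 4^59 ≡ 54 (mod 67).
Combine by CRT: x ≡ 21 (mod 59), x ≡ 54 (mod 67) ⇒ x ≡ 1260 (mod 3953).

1260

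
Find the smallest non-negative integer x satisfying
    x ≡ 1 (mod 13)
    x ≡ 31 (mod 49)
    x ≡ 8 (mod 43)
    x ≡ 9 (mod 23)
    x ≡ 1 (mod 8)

2441505

The moduli are pairwise coprime; N = 13·49·43·23·8 = 5039944.
N/13 = 387688; 387688 ≡ 2 (mod 13); 2·7 ≡ 1, so inverse 7.
N/49 = 102856; 102856 ≡ 5 (mod 49); 5·10 ≡ 1, so inverse 10.
N/43 = 117208; 117208 ≡ 33 (mod 43); 33·30 ≡ 1, so inverse 30.
N/23 = 219128; 219128 ≡ 7 (mod 23); 7·10 ≡ 1, so inverse 10.
N/8 = 629993; 629993 ≡ 1 (mod 8), inverse 1.
x ≡ 1·387688·7 + 31·102856·10 + 8·117208·30 + 9·219128·10 + 1·629993·1 = 83080609.
83080609 mod 5039944 = 2441505.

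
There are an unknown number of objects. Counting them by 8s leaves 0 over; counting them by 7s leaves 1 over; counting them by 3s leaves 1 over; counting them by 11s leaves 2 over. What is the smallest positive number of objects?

904

The moduli are pairwise coprime; M = 8·7·3·11 = 1848.
M/8 = 231; 231 ≡ 7 (mod 8); 7·7 ≡ 1, so inverse 7.
M/7 = 264; 264 ≡ 5 (mod 7); 5·3 ≡ 1, so inverse 3.
M/3 = 616; 616 ≡ 1 (mod 3), inverse 1.
M/11 = 168; 168 ≡ 3 (mod 11); 3·4 ≡ 1, so inverse 4.
N ≡ 0·231·7 + 1·264·3 + 1·616·1 + 2·168·4 = 2752.
2752 mod 1848 = 904.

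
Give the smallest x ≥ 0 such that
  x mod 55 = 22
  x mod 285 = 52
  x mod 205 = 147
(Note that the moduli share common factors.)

27412

gcd(55, 285) = 5 and 5 | (52 − 22), so the pair is consistent; merging gives x ≡ 2332 (mod 3135), where 3135 = lcm(55, 285).
gcd(3135, 205) = 5 and 5 | (147 − 2332), so the pair is consistent; merging gives x ≡ 27412 (mod 128535), where 128535 = lcm(3135, 205).
The solution is unique modulo lcm(55, 285, 205) = 128535.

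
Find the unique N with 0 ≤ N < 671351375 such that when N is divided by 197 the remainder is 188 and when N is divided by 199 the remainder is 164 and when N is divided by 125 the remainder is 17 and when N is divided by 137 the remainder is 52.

280500017

From N ≡ 188 (mod 197) write N = 188 + 197t. Substituting into N ≡ 164 (mod 199) gives 197t ≡ 175 (mod 199), and since 197⁻¹ ≡ 99 (mod 199), t ≡ 12. Hence N ≡ 188 + 197·12 = 2552 (mod 39203).
From N ≡ 2552 (mod 39203) write N = 2552 + 39203t. Substituting into N ≡ 17 (mod 125) gives 39203t ≡ 90 (mod 125), and since 78⁻¹ ≡ 117 (mod 125), t ≡ 30. Hence N ≡ 2552 + 39203·30 = 1178642 (mod 4900375).
From N ≡ 1178642 (mod 4900375) write N = 1178642 + 4900375t. Substituting into N ≡ 52 (mod 137) gives 4900375t ≡ 21 (mod 137), and since 22⁻¹ ≡ 81 (mod 137), t ≡ 57. Hence N ≡ 1178642 + 4900375·57 = 280500017 (mod 671351375).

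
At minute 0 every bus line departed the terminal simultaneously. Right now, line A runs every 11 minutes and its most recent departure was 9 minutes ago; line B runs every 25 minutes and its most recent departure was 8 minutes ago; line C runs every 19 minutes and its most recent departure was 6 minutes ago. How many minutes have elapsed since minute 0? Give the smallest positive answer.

3958

The moduli are pairwise coprime; N = 11·25·19 = 5225.
N/11 = 475; 475 ≡ 2 (mod 11); 2·6 ≡ 1, so inverse 6.
N/25 = 209; 209 ≡ 9 (mod 25); 9·14 ≡ 1, so inverse 14.
N/19 = 275; 275 ≡ 9 (mod 19); 9·17 ≡ 1, so inverse 17.
t ≡ 9·475·6 + 8·209·14 + 6·275·17 = 77108.
77108 mod 5225 = 3958.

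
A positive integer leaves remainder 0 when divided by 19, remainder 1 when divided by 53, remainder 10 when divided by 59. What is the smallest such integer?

54644

The moduli are pairwise coprime; N = 19·53·59 = 59413.
N/19 = 3127; 3127 ≡ 11 (mod 19); 11·7 ≡ 1, so inverse 7.
N/53 = 1121; 1121 ≡ 8 (mod 53); 8·20 ≡ 1, so inverse 20.
N/59 = 1007; 1007 ≡ 4 (mod 59); 4·15 ≡ 1, so inverse 15.
t ≡ 0·3127·7 + 1·1121·20 + 10·1007·15 = 173470.
173470 mod 59413 = 54644.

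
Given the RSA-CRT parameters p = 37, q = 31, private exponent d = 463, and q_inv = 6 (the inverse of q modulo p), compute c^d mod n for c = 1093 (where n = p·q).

d_p = d mod (p−1) = 463 mod 36 = 31; d_q = d mod (q−1) = 13.
m₁ = c^(d_p) mod p: c ≡ 20 (mod 37), and 20^31 mod 37 = 35.
m₂ = c^(d_q) mod q: c ≡ 8 (mod 31), and 8^13 mod 31 = 16.
h = q_inv·(m₁ − m₂) mod p = 6·(35 − 16) mod 37 = 3.
m = m₂ + h·q = 16 + 3·31 = 109.

109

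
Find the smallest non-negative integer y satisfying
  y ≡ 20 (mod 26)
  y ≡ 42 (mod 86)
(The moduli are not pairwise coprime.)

Combine the congruences pairwise.
gcd(26, 86) = 2 and 2 | (42 − 20), so the pair is consistent; merging gives y ≡ 644 (mod 1118), where 1118 = lcm(26, 86).
The solution is unique modulo lcm(26, 86) = 1118.

644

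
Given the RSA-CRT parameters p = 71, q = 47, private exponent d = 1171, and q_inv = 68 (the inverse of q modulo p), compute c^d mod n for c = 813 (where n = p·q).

3296

d_p = d mod (p−1) = 1171 mod 70 = 51; d_q = d mod (q−1) = 21.
m₁ = c^(d_p) mod p: c ≡ 32 (mod 71), and 32^51 mod 71 = 30.
m₂ = c^(d_q) mod q: c ≡ 14 (mod 47), and 14^21 mod 47 = 6.
h = q_inv·(m₁ − m₂) mod p = 68·(30 − 6) mod 71 = 70.
m = m₂ + h·q = 6 + 70·47 = 3296.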